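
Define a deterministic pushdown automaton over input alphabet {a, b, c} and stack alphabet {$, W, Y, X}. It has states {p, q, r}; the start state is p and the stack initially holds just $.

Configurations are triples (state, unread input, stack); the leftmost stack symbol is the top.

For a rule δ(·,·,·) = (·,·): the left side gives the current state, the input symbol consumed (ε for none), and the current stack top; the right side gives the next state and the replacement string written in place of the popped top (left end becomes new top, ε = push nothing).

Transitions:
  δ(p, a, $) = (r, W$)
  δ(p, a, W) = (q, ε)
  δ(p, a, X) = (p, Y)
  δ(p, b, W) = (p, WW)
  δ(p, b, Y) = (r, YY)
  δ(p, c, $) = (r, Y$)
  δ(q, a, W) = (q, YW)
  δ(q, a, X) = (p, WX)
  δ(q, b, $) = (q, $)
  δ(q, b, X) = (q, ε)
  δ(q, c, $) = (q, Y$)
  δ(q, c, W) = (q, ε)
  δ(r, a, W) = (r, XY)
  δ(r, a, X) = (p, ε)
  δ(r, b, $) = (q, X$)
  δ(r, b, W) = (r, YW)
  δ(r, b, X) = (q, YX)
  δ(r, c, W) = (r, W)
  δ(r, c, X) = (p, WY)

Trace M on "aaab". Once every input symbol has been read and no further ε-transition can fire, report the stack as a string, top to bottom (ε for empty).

YY$

(p, aaab, $)
  read a, top $: go to r, push W$ → (r, aab, W$)
  read a, top W: go to r, push XY → (r, ab, XY$)
  read a, top X: go to p, push ε → (p, b, Y$)
  read b, top Y: go to r, push YY → (r, ε, YY$)
All input consumed in state r with stack YY$.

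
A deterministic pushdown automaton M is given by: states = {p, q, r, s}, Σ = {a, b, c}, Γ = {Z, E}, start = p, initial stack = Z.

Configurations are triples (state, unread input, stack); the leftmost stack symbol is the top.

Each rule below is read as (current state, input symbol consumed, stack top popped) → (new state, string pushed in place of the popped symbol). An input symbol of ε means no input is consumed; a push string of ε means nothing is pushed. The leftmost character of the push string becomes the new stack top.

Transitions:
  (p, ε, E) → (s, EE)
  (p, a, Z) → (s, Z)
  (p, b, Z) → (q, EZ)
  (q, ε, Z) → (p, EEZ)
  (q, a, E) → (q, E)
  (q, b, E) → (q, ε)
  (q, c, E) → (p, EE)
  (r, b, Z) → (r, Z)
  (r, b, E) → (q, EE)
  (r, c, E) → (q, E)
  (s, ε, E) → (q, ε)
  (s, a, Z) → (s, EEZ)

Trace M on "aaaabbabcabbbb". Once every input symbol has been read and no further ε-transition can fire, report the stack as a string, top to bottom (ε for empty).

(p, aaaabbabcabbbb, Z)
  read a, top Z: go to s, push Z → (s, aaabbabcabbbb, Z)
  read a, top Z: go to s, push EEZ → (s, aabbabcabbbb, EEZ)
  ε-move, top E: go to q, push ε → (q, aabbabcabbbb, EZ)
  read a, top E: go to q, push E → (q, abbabcabbbb, EZ)
  read a, top E: go to q, push E → (q, bbabcabbbb, EZ)
  read b, top E: go to q, push ε → (q, babcabbbb, Z)
  ε-move, top Z: go to p, push EEZ → (p, babcabbbb, EEZ)
  ε-move, top E: go to s, push EE → (s, babcabbbb, EEEZ)
  ε-move, top E: go to q, push ε → (q, babcabbbb, EEZ)
  read b, top E: go to q, push ε → (q, abcabbbb, EZ)
  read a, top E: go to q, push E → (q, bcabbbb, EZ)
  read b, top E: go to q, push ε → (q, cabbbb, Z)
  ε-move, top Z: go to p, push EEZ → (p, cabbbb, EEZ)
  ε-move, top E: go to s, push EE → (s, cabbbb, EEEZ)
  ε-move, top E: go to q, push ε → (q, cabbbb, EEZ)
  read c, top E: go to p, push EE → (p, abbbb, EEEZ)
  ε-move, top E: go to s, push EE → (s, abbbb, EEEEZ)
  ε-move, top E: go to q, push ε → (q, abbbb, EEEZ)
  read a, top E: go to q, push E → (q, bbbb, EEEZ)
  read b, top E: go to q, push ε → (q, bbb, EEZ)
  read b, top E: go to q, push ε → (q, bb, EZ)
  read b, top E: go to q, push ε → (q, b, Z)
  ε-move, top Z: go to p, push EEZ → (p, b, EEZ)
  ε-move, top E: go to s, push EE → (s, b, EEEZ)
  ε-move, top E: go to q, push ε → (q, b, EEZ)
  read b, top E: go to q, push ε → (q, ε, EZ)
All input consumed in state q with stack EZ.

EZ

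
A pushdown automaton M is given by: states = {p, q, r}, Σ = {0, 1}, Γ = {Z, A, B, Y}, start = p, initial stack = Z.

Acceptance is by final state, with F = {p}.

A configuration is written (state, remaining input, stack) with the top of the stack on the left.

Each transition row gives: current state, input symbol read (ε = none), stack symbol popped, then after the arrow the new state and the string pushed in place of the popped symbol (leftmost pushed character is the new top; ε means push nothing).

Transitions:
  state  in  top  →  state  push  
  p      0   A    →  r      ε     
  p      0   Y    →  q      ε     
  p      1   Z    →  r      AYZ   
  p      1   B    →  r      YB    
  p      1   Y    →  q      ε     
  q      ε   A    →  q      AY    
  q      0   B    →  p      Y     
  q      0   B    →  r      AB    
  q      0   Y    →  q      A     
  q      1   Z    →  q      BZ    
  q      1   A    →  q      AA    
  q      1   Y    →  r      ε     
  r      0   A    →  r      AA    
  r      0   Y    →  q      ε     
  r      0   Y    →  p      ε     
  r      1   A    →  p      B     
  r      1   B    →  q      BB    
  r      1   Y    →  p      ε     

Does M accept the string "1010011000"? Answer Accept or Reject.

No computation consumes all input and reaches a final state.

Reject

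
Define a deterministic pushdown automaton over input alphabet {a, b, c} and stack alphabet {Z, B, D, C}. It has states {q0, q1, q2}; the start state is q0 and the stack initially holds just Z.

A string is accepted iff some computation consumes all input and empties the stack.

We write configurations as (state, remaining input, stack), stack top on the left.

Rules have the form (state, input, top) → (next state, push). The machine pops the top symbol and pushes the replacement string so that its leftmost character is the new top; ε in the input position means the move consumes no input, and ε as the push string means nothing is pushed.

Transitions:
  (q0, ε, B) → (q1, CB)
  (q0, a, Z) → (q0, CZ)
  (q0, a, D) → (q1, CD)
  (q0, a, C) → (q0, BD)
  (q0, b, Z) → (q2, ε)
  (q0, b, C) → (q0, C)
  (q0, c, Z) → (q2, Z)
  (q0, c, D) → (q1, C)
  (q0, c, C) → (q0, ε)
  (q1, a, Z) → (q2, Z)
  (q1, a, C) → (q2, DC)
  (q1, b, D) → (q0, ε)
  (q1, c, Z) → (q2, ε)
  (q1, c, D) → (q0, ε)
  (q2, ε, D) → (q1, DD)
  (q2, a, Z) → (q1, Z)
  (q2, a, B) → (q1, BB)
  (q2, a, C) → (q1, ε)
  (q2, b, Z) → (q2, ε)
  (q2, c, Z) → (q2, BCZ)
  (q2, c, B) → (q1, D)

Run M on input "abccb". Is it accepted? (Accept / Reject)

Accept

(q0, abccb, Z)
  read a, top Z: go to q0, push CZ → (q0, bccb, CZ)
  read b, top C: go to q0, push C → (q0, ccb, CZ)
  read c, top C: go to q0, push ε → (q0, cb, Z)
  read c, top Z: go to q2, push Z → (q2, b, Z)
  read b, top Z: go to q2, push ε → (q2, ε, ε)
All input consumed and the stack is empty.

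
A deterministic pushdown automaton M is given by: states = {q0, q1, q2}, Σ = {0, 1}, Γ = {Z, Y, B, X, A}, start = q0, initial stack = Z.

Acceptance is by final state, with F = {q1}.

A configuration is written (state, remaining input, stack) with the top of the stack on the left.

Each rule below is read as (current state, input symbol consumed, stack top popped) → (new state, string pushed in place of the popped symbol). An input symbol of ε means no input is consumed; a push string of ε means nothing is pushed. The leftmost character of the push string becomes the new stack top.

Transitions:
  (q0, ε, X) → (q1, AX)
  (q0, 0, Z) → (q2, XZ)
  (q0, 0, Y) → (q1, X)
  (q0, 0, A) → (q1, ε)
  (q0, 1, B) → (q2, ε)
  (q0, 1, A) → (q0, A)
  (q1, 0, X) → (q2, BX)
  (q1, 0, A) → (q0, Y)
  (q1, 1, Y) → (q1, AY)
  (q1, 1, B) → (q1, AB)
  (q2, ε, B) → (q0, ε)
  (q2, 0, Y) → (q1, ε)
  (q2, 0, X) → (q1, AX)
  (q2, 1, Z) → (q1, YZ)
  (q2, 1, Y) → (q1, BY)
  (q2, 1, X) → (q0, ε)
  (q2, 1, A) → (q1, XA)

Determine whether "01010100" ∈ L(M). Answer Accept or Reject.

Accept

(q0, 01010100, Z) ⊢ (q2, 1010100, XZ) ⊢ (q0, 010100, Z) ⊢ (q2, 10100, XZ) ⊢ (q0, 0100, Z) ⊢ (q2, 100, XZ) ⊢ (q0, 00, Z) ⊢ (q2, 0, XZ) ⊢ (q1, ε, AXZ)
All input consumed; state q1 ∈ F.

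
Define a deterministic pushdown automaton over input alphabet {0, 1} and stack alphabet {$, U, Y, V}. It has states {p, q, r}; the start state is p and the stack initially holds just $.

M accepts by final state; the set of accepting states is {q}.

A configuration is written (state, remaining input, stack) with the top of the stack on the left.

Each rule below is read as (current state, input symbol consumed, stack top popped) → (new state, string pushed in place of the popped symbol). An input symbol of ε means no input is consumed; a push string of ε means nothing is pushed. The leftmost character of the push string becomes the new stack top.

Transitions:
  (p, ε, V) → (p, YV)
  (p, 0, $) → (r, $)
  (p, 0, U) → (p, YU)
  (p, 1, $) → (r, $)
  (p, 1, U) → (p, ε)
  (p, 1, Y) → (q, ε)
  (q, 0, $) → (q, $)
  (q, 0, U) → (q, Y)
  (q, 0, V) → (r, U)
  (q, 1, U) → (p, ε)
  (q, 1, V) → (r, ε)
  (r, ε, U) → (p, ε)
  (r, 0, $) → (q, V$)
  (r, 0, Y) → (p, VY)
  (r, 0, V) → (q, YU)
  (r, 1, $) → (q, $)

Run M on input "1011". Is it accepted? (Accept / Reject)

(p, 1011, $)
  read 1, top $: go to r, push $ → (r, 011, $)
  read 0, top $: go to q, push V$ → (q, 11, V$)
  read 1, top V: go to r, push ε → (r, 1, $)
  read 1, top $: go to q, push $ → (q, ε, $)
All input consumed; state q ∈ F.

Accept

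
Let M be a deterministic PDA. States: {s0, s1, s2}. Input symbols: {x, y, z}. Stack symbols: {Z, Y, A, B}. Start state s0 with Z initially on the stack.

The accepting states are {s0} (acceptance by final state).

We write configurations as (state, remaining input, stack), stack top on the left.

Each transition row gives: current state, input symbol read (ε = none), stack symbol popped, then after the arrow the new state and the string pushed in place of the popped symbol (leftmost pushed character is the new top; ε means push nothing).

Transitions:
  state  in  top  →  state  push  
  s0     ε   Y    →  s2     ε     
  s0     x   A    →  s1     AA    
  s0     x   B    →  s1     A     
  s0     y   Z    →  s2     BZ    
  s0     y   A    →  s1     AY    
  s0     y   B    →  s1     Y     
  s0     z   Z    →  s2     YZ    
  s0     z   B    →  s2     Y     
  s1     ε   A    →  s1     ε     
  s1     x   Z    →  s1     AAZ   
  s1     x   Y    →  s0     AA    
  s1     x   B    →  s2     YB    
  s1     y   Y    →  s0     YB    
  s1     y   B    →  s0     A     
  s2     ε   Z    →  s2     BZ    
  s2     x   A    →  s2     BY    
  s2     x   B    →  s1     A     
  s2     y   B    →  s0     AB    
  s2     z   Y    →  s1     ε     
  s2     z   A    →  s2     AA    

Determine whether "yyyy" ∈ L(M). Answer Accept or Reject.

Accept

(s0, yyyy, Z)
  read y, top Z: go to s2, push BZ → (s2, yyy, BZ)
  read y, top B: go to s0, push AB → (s0, yy, ABZ)
  read y, top A: go to s1, push AY → (s1, y, AYBZ)
  ε-move, top A: go to s1, push ε → (s1, y, YBZ)
  read y, top Y: go to s0, push YB → (s0, ε, YBBZ)
All input consumed; state s0 ∈ F.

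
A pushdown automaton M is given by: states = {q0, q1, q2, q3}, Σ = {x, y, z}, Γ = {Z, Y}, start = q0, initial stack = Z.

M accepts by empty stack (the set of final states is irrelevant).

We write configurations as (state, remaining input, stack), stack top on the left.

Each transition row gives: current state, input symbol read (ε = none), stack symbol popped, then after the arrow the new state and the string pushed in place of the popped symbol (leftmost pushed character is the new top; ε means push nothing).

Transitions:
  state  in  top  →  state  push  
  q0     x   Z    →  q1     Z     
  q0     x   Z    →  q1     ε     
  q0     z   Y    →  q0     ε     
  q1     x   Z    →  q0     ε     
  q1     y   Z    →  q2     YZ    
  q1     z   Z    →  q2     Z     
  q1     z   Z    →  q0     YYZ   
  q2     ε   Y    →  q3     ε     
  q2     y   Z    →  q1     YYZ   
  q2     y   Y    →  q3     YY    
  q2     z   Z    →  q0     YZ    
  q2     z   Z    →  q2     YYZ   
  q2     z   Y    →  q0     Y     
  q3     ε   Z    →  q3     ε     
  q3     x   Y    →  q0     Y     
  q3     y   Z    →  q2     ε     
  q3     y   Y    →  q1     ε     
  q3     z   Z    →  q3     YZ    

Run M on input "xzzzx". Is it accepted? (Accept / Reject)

Accept

One accepting computation: (q0, xzzzx, Z) ⊢ (q1, zzzx, Z) ⊢ (q2, zzx, Z) ⊢ (q0, zx, YZ) ⊢ (q0, x, Z) ⊢ (q1, ε, ε)
All input consumed and the stack is empty.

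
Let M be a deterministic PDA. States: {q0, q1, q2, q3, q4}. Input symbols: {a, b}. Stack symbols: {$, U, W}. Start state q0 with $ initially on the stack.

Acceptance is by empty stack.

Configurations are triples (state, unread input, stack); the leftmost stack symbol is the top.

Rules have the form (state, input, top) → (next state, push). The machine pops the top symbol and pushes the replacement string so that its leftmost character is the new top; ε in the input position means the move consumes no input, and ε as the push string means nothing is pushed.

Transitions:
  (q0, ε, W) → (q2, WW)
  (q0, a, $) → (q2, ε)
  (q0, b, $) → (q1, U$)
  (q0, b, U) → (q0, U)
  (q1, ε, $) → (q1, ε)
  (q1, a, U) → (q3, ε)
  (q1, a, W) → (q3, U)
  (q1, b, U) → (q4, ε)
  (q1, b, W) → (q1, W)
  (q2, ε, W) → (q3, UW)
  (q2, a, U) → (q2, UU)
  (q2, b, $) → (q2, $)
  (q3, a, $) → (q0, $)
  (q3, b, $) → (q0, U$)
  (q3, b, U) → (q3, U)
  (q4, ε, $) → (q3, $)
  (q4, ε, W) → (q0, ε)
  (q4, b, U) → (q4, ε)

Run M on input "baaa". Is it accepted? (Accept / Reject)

(q0, baaa, $)
  read b, top $: go to q1, push U$ → (q1, aaa, U$)
  read a, top U: go to q3, push ε → (q3, aa, $)
  read a, top $: go to q0, push $ → (q0, a, $)
  read a, top $: go to q2, push ε → (q2, ε, ε)
All input consumed and the stack is empty.

Accept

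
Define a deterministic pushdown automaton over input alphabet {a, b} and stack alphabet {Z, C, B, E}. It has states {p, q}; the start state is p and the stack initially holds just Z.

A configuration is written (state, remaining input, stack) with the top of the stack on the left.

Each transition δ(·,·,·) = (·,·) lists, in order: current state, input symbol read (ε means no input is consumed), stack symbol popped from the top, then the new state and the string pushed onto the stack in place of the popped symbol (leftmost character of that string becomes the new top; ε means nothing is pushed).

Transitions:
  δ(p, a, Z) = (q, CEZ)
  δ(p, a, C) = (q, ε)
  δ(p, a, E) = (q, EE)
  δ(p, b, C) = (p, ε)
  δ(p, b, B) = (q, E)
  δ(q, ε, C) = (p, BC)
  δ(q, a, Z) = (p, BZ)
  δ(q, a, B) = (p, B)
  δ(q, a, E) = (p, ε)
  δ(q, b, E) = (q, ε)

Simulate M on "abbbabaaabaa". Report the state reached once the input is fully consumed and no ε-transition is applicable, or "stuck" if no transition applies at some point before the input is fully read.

(p, abbbabaaabaa, Z)
  read a, top Z: go to q, push CEZ → (q, bbbabaaabaa, CEZ)
  ε-move, top C: go to p, push BC → (p, bbbabaaabaa, BCEZ)
  read b, top B: go to q, push E → (q, bbabaaabaa, ECEZ)
  read b, top E: go to q, push ε → (q, babaaabaa, CEZ)
  ε-move, top C: go to p, push BC → (p, babaaabaa, BCEZ)
  read b, top B: go to q, push E → (q, abaaabaa, ECEZ)
  read a, top E: go to p, push ε → (p, baaabaa, CEZ)
  read b, top C: go to p, push ε → (p, aaabaa, EZ)
  read a, top E: go to q, push EE → (q, aabaa, EEZ)
  read a, top E: go to p, push ε → (p, abaa, EZ)
  read a, top E: go to q, push EE → (q, baa, EEZ)
  read b, top E: go to q, push ε → (q, aa, EZ)
  read a, top E: go to p, push ε → (p, a, Z)
  read a, top Z: go to q, push CEZ → (q, ε, CEZ)
  ε-move, top C: go to p, push BC → (p, ε, BCEZ)
All input consumed; M is in state p.

p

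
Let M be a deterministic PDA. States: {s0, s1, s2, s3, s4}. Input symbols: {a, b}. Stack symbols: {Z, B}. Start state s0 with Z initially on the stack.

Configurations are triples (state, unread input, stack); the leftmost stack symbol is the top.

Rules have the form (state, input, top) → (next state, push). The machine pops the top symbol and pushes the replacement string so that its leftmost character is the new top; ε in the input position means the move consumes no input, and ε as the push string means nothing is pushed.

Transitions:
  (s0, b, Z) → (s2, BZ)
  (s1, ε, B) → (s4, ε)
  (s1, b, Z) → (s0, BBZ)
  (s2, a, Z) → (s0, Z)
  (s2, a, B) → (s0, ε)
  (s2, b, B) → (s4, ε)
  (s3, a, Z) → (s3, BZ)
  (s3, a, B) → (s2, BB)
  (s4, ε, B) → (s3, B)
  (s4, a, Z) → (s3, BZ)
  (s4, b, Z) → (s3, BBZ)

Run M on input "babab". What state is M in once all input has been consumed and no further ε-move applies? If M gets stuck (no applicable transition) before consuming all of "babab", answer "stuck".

s2

(s0, babab, Z) ⊢ (s2, abab, BZ) ⊢ (s0, bab, Z) ⊢ (s2, ab, BZ) ⊢ (s0, b, Z) ⊢ (s2, ε, BZ)
All input consumed; M is in state s2.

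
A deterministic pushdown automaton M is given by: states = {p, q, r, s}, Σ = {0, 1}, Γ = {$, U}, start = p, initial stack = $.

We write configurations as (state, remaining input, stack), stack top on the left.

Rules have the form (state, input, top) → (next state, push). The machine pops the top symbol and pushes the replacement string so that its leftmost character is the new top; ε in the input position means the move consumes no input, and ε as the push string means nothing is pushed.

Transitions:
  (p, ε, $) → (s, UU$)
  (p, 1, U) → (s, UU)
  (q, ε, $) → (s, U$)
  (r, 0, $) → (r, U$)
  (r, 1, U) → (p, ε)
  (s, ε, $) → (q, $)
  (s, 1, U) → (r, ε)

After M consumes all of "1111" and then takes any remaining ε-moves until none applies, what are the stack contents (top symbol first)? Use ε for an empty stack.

UU$

(p, 1111, $)
  ε-move, top $: go to s, push UU$ → (s, 1111, UU$)
  read 1, top U: go to r, push ε → (r, 111, U$)
  read 1, top U: go to p, push ε → (p, 11, $)
  ε-move, top $: go to s, push UU$ → (s, 11, UU$)
  read 1, top U: go to r, push ε → (r, 1, U$)
  read 1, top U: go to p, push ε → (p, ε, $)
  ε-move, top $: go to s, push UU$ → (s, ε, UU$)
All input consumed in state s with stack UU$.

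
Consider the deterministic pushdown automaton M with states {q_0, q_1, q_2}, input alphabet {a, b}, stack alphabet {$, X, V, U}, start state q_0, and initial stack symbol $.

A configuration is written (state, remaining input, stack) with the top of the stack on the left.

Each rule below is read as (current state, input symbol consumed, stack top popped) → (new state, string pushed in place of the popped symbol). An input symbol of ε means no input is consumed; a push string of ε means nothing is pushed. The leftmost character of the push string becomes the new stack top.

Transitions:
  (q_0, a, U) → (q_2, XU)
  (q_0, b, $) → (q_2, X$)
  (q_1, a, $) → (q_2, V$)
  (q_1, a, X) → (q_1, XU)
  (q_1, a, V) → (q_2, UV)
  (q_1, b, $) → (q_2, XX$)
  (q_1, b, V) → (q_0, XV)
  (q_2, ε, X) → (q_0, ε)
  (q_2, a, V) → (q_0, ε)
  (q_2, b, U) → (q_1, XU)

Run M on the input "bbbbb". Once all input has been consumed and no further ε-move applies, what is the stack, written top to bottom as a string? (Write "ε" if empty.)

(q_0, bbbbb, $)
  read b, top $: go to q_2, push X$ → (q_2, bbbb, X$)
  ε-move, top X: go to q_0, push ε → (q_0, bbbb, $)
  read b, top $: go to q_2, push X$ → (q_2, bbb, X$)
  ε-move, top X: go to q_0, push ε → (q_0, bbb, $)
  read b, top $: go to q_2, push X$ → (q_2, bb, X$)
  ε-move, top X: go to q_0, push ε → (q_0, bb, $)
  read b, top $: go to q_2, push X$ → (q_2, b, X$)
  ε-move, top X: go to q_0, push ε → (q_0, b, $)
  read b, top $: go to q_2, push X$ → (q_2, ε, X$)
  ε-move, top X: go to q_0, push ε → (q_0, ε, $)
All input consumed in state q_0 with stack $.

$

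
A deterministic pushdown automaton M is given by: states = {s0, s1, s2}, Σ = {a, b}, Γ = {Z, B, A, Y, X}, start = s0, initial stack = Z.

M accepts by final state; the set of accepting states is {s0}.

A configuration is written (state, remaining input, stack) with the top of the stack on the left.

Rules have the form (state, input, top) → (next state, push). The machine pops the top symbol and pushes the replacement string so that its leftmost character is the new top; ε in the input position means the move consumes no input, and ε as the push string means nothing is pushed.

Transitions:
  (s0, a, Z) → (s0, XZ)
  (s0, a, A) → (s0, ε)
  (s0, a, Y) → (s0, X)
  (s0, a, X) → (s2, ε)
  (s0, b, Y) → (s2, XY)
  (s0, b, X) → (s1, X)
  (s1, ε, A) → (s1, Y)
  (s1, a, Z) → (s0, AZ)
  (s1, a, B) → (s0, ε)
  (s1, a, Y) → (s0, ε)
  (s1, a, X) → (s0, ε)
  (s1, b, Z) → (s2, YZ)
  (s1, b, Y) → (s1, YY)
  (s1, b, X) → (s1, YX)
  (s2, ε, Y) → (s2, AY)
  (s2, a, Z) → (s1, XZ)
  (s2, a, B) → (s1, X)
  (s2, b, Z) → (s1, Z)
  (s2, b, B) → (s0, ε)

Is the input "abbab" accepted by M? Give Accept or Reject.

Reject

(s0, abbab, Z) ⊢ (s0, bbab, XZ) ⊢ (s1, bab, XZ) ⊢ (s1, ab, YXZ) ⊢ (s0, b, XZ) ⊢ (s1, ε, XZ)
All input consumed; state s1 ∉ F and no further ε-move applies.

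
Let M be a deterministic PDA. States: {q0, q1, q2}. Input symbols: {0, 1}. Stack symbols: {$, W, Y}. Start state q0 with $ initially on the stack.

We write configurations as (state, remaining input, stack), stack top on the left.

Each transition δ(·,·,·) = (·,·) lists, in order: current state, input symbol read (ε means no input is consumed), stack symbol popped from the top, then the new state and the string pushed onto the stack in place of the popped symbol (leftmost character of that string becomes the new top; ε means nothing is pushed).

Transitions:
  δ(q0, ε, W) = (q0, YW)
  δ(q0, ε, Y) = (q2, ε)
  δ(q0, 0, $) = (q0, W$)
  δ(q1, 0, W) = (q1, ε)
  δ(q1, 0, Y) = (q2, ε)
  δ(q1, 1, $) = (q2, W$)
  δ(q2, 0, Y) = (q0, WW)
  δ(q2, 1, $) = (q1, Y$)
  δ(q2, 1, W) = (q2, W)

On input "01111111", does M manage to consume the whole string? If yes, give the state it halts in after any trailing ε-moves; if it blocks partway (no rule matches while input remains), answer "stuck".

q2

(q0, 01111111, $)
  read 0, top $: go to q0, push W$ → (q0, 1111111, W$)
  ε-move, top W: go to q0, push YW → (q0, 1111111, YW$)
  ε-move, top Y: go to q2, push ε → (q2, 1111111, W$)
  read 1, top W: go to q2, push W → (q2, 111111, W$)
  read 1, top W: go to q2, push W → (q2, 11111, W$)
  read 1, top W: go to q2, push W → (q2, 1111, W$)
  read 1, top W: go to q2, push W → (q2, 111, W$)
  read 1, top W: go to q2, push W → (q2, 11, W$)
  read 1, top W: go to q2, push W → (q2, 1, W$)
  read 1, top W: go to q2, push W → (q2, ε, W$)
All input consumed; M is in state q2.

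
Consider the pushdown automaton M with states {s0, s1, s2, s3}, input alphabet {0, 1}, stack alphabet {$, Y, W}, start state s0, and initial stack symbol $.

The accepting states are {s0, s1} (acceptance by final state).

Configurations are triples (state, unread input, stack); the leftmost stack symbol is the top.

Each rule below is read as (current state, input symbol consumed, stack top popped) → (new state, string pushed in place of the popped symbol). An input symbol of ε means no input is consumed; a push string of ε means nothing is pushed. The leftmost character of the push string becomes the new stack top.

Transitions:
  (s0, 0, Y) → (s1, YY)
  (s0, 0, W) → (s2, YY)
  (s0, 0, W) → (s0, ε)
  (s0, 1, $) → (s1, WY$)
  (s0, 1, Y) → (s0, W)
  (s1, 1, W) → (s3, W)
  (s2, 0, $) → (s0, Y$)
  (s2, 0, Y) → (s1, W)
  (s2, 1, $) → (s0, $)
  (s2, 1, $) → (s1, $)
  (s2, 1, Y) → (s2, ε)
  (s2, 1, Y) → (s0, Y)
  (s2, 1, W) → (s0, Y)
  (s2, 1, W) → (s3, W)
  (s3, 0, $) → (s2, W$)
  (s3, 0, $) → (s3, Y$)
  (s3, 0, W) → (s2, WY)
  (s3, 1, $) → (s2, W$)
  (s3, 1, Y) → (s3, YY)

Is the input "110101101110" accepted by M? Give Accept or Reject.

Accept

One accepting computation: (s0, 110101101110, $) ⊢ (s1, 10101101110, WY$) ⊢ (s3, 0101101110, WY$) ⊢ (s2, 101101110, WYY$) ⊢ (s3, 01101110, WYY$) ⊢ (s2, 1101110, WYYY$) ⊢ (s0, 101110, YYYY$) ⊢ (s0, 01110, WYYY$) ⊢ (s2, 1110, YYYYY$) ⊢ (s2, 110, YYYY$) ⊢ (s2, 10, YYY$) ⊢ (s2, 0, YY$) ⊢ (s1, ε, WY$)
All input consumed and state s1 ∈ F.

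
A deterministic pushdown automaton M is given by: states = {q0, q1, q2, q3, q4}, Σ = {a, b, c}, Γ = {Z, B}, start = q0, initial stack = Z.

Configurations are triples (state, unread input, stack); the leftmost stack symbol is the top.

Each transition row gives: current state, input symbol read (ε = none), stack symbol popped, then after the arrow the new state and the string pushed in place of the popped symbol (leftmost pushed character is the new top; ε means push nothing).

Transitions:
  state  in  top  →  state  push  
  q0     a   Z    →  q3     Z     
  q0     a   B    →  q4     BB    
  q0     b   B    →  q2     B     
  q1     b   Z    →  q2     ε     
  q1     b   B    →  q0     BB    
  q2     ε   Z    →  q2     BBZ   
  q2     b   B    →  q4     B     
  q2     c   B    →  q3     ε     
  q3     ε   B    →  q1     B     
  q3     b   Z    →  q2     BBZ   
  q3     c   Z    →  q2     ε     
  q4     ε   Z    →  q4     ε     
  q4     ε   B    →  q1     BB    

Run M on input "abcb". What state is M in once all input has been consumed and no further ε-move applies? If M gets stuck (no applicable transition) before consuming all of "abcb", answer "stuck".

(q0, abcb, Z) ⊢ (q3, bcb, Z) ⊢ (q2, cb, BBZ) ⊢ (q3, b, BZ) ⊢ (q1, b, BZ) ⊢ (q0, ε, BBZ)
All input consumed; M is in state q0.

q0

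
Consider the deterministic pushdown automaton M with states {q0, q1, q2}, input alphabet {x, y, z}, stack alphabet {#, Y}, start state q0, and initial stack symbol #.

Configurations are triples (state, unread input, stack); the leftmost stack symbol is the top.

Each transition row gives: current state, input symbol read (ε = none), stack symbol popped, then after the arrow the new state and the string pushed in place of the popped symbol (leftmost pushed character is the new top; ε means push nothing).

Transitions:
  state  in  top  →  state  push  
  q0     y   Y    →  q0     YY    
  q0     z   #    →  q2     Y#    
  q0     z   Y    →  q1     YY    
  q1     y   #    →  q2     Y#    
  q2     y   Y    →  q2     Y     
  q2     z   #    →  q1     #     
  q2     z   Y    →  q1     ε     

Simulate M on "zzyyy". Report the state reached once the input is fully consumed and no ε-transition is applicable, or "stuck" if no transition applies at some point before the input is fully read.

q2

(q0, zzyyy, #)
  read z, top #: go to q2, push Y# → (q2, zyyy, Y#)
  read z, top Y: go to q1, push ε → (q1, yyy, #)
  read y, top #: go to q2, push Y# → (q2, yy, Y#)
  read y, top Y: go to q2, push Y → (q2, y, Y#)
  read y, top Y: go to q2, push Y → (q2, ε, Y#)
All input consumed; M is in state q2.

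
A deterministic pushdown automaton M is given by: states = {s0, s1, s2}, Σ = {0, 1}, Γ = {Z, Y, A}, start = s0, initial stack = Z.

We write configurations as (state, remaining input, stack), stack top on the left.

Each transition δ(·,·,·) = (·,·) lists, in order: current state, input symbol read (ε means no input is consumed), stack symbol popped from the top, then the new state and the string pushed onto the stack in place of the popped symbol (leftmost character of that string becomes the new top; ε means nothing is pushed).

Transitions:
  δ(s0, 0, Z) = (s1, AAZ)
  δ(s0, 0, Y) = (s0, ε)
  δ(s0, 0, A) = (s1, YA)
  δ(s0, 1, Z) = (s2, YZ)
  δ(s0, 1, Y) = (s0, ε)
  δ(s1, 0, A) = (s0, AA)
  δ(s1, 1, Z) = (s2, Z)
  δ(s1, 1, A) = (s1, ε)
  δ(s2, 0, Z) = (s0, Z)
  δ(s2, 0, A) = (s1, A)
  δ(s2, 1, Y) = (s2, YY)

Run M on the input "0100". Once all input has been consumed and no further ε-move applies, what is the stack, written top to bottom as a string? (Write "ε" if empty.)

(s0, 0100, Z)
  read 0, top Z: go to s1, push AAZ → (s1, 100, AAZ)
  read 1, top A: go to s1, push ε → (s1, 00, AZ)
  read 0, top A: go to s0, push AA → (s0, 0, AAZ)
  read 0, top A: go to s1, push YA → (s1, ε, YAAZ)
All input consumed in state s1 with stack YAAZ.

YAAZ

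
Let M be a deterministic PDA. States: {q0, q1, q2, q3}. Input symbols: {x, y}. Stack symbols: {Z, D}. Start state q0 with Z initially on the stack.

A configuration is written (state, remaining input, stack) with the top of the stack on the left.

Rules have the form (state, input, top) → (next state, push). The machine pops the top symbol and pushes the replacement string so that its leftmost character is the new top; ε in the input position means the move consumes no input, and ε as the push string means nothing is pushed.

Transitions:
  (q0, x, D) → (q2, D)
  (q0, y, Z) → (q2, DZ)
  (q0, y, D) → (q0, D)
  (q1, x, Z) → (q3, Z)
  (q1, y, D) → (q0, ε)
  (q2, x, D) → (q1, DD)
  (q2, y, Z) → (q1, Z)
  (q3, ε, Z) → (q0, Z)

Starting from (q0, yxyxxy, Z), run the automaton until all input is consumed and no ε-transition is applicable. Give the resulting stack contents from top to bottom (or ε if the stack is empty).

(q0, yxyxxy, Z)
  read y, top Z: go to q2, push DZ → (q2, xyxxy, DZ)
  read x, top D: go to q1, push DD → (q1, yxxy, DDZ)
  read y, top D: go to q0, push ε → (q0, xxy, DZ)
  read x, top D: go to q2, push D → (q2, xy, DZ)
  read x, top D: go to q1, push DD → (q1, y, DDZ)
  read y, top D: go to q0, push ε → (q0, ε, DZ)
All input consumed in state q0 with stack DZ.

DZ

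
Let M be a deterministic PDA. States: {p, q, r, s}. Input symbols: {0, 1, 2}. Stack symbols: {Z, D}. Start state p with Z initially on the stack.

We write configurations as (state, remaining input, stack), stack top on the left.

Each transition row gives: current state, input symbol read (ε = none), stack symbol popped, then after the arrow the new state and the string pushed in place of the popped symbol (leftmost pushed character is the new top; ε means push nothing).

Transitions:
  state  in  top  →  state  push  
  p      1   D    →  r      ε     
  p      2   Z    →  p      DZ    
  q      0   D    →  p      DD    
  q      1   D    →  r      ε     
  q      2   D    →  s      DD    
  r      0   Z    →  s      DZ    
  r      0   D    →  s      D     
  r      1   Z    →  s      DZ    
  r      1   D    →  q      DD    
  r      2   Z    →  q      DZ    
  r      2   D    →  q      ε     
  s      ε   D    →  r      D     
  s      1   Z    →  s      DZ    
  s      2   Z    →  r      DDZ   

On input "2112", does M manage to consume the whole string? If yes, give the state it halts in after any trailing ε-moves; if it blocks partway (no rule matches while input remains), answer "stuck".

(p, 2112, Z)
  read 2, top Z: go to p, push DZ → (p, 112, DZ)
  read 1, top D: go to r, push ε → (r, 12, Z)
  read 1, top Z: go to s, push DZ → (s, 2, DZ)
  ε-move, top D: go to r, push D → (r, 2, DZ)
  read 2, top D: go to q, push ε → (q, ε, Z)
All input consumed; M is in state q.

q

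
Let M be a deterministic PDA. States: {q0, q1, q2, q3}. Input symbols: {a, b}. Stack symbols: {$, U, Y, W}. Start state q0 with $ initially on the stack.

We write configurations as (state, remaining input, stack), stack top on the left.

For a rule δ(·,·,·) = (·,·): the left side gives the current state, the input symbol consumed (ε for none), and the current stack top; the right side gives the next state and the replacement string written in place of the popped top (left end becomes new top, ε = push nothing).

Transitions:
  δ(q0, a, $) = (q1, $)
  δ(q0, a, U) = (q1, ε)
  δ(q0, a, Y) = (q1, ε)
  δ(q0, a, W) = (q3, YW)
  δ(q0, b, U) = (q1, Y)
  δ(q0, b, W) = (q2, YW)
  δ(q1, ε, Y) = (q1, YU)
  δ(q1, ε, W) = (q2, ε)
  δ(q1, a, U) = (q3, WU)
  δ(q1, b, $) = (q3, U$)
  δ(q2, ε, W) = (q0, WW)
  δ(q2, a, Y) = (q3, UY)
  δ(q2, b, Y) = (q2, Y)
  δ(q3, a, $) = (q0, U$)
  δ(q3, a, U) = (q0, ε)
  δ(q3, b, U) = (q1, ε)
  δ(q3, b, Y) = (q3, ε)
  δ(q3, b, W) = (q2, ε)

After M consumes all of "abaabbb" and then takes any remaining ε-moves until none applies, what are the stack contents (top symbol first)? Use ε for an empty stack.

U$

(q0, abaabbb, $)
  read a, top $: go to q1, push $ → (q1, baabbb, $)
  read b, top $: go to q3, push U$ → (q3, aabbb, U$)
  read a, top U: go to q0, push ε → (q0, abbb, $)
  read a, top $: go to q1, push $ → (q1, bbb, $)
  read b, top $: go to q3, push U$ → (q3, bb, U$)
  read b, top U: go to q1, push ε → (q1, b, $)
  read b, top $: go to q3, push U$ → (q3, ε, U$)
All input consumed in state q3 with stack U$.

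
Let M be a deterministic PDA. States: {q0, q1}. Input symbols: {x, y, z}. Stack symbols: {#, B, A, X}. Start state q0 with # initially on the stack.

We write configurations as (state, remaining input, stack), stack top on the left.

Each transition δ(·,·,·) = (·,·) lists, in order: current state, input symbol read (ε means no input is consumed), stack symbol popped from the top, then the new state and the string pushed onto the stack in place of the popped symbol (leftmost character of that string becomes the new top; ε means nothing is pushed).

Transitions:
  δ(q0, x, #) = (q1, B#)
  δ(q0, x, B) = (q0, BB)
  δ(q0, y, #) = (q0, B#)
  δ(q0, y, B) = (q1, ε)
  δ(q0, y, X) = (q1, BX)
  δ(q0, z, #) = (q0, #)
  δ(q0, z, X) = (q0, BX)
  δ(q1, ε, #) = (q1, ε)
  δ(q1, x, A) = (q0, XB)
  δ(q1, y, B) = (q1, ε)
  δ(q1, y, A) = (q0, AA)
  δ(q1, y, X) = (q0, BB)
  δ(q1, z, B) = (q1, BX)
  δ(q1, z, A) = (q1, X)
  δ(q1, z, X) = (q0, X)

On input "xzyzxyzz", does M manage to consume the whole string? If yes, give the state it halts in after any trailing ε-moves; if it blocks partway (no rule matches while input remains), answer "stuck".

stuck

(q0, xzyzxyzz, #) ⊢ (q1, zyzxyzz, B#) ⊢ (q1, yzxyzz, BX#) ⊢ (q1, zxyzz, X#) ⊢ (q0, xyzz, X#)
No transition for (q0, x, top X); M blocks with input xyzz remaining.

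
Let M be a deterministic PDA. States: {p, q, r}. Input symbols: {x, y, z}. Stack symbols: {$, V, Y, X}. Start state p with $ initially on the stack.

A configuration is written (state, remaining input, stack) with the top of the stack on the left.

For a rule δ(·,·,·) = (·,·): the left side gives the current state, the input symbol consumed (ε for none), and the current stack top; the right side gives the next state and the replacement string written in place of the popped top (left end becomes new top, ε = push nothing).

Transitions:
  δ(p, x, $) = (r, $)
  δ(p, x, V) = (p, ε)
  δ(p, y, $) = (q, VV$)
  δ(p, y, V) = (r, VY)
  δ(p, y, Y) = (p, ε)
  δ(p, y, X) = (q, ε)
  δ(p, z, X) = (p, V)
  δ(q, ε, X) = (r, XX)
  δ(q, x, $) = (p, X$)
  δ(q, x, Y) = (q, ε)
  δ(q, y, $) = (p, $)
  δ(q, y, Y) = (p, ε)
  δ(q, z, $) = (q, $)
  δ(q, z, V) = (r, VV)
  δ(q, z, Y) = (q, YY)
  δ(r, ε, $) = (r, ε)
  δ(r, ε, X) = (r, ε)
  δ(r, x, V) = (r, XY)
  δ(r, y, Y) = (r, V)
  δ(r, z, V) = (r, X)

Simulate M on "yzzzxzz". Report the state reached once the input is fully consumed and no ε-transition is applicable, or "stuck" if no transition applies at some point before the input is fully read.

(p, yzzzxzz, $)
  read y, top $: go to q, push VV$ → (q, zzzxzz, VV$)
  read z, top V: go to r, push VV → (r, zzxzz, VVV$)
  read z, top V: go to r, push X → (r, zxzz, XVV$)
  ε-move, top X: go to r, push ε → (r, zxzz, VV$)
  read z, top V: go to r, push X → (r, xzz, XV$)
  ε-move, top X: go to r, push ε → (r, xzz, V$)
  read x, top V: go to r, push XY → (r, zz, XY$)
  ε-move, top X: go to r, push ε → (r, zz, Y$)
No transition for (r, z, top Y); M blocks with input zz remaining.

stuck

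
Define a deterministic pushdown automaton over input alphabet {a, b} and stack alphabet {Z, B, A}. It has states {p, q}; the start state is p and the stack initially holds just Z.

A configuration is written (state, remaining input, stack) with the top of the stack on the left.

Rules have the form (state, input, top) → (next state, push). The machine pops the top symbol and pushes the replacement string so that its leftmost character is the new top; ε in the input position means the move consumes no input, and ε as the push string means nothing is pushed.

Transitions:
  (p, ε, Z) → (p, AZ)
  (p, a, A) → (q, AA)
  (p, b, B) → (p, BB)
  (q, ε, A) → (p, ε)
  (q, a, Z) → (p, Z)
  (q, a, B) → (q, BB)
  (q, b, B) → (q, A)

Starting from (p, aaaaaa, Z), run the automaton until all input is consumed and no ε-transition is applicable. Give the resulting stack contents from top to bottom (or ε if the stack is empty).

AZ

(p, aaaaaa, Z) ⊢ (p, aaaaaa, AZ) ⊢ (q, aaaaa, AAZ) ⊢ (p, aaaaa, AZ) ⊢ (q, aaaa, AAZ) ⊢ (p, aaaa, AZ) ⊢ (q, aaa, AAZ) ⊢ (p, aaa, AZ) ⊢ (q, aa, AAZ) ⊢ (p, aa, AZ) ⊢ (q, a, AAZ) ⊢ (p, a, AZ) ⊢ (q, ε, AAZ) ⊢ (p, ε, AZ)
All input consumed in state p with stack AZ.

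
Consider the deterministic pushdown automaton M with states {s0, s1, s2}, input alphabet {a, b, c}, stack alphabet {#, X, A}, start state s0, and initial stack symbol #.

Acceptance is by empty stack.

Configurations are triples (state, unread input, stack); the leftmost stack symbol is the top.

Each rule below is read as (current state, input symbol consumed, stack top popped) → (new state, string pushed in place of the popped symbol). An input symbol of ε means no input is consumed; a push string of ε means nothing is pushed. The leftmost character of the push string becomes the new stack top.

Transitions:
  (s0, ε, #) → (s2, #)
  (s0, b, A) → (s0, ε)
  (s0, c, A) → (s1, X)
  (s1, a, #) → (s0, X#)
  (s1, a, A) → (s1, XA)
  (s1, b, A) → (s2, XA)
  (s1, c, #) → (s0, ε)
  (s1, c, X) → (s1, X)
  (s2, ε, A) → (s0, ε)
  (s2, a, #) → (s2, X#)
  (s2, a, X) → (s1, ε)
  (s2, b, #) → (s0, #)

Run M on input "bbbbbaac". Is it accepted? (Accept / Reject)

(s0, bbbbbaac, #) ⊢ (s2, bbbbbaac, #) ⊢ (s0, bbbbaac, #) ⊢ (s2, bbbbaac, #) ⊢ (s0, bbbaac, #) ⊢ (s2, bbbaac, #) ⊢ (s0, bbaac, #) ⊢ (s2, bbaac, #) ⊢ (s0, baac, #) ⊢ (s2, baac, #) ⊢ (s0, aac, #) ⊢ (s2, aac, #) ⊢ (s2, ac, X#) ⊢ (s1, c, #) ⊢ (s0, ε, ε)
All input consumed and the stack is empty.

Accept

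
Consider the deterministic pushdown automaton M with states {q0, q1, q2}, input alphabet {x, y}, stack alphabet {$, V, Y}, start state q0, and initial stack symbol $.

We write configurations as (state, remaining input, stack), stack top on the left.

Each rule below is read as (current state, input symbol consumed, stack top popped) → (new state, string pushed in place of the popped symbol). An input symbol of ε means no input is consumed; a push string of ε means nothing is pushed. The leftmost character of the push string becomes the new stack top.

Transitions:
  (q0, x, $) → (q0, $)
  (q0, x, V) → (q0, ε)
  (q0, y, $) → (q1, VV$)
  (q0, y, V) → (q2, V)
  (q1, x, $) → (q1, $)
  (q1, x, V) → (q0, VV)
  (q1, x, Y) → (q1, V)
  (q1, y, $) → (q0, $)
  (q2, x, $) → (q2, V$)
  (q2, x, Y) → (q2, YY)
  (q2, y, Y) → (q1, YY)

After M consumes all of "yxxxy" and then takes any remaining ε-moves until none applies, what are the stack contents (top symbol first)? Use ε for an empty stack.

(q0, yxxxy, $)
  read y, top $: go to q1, push VV$ → (q1, xxxy, VV$)
  read x, top V: go to q0, push VV → (q0, xxy, VVV$)
  read x, top V: go to q0, push ε → (q0, xy, VV$)
  read x, top V: go to q0, push ε → (q0, y, V$)
  read y, top V: go to q2, push V → (q2, ε, V$)
All input consumed in state q2 with stack V$.

V$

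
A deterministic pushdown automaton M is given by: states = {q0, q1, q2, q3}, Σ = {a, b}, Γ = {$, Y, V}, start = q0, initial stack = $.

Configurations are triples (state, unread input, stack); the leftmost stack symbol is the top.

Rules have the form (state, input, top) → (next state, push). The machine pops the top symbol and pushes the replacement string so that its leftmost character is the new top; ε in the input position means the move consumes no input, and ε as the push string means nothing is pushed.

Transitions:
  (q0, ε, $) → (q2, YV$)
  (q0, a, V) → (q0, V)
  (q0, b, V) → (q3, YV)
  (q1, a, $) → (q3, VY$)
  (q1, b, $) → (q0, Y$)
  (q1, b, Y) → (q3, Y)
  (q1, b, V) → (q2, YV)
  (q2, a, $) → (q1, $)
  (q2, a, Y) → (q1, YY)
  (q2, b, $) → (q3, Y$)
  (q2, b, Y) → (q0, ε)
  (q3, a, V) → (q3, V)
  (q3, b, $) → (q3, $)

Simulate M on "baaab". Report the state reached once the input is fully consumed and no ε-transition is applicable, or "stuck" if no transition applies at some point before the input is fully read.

q3

(q0, baaab, $) ⊢ (q2, baaab, YV$) ⊢ (q0, aaab, V$) ⊢ (q0, aab, V$) ⊢ (q0, ab, V$) ⊢ (q0, b, V$) ⊢ (q3, ε, YV$)
All input consumed; M is in state q3.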